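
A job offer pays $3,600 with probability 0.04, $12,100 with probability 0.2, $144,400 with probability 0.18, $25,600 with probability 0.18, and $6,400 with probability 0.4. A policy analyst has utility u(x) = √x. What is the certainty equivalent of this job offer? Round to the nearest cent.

E[u] = 0.04·√3600 + 0.2·√12100 + 0.18·√144400 + 0.18·√25600 + 0.4·√6400 = 0.04·60 + 0.2·110 + 0.18·380 + 0.18·160 + 0.4·80 = 153.6
CE = (153.6)² = 23592.96

$23,592.96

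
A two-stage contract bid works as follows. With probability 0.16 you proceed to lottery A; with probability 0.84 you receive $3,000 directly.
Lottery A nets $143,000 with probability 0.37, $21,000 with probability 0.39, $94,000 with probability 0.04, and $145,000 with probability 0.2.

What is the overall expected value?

$17,537.60

EV(A) = 0.37 × 143000 + 0.39 × 21000 + 0.04 × 94000 + 0.2 × 145000 = 52910 + 8190 + 3760 + 29000 = 93860
Branch B: 3000 (certain)
Overall = 0.16 × 93860 + 0.84 × 3000 = 15017.6 + 2520 = 17537.6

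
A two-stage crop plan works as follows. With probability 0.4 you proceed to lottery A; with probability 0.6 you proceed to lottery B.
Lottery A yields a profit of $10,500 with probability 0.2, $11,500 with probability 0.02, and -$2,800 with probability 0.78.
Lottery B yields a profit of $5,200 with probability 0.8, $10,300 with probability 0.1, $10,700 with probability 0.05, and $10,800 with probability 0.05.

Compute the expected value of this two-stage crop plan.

$3,817.40

EV(A) = 0.2 × 10500 + 0.02 × 11500 + 0.78 × (-2800) = 2100 + 230 − 2184 = 146
EV(B) = 0.8 × 5200 + 0.1 × 10300 + 0.05 × 10700 + 0.05 × 10800 = 4160 + 1030 + 535 + 540 = 6265
Overall = 0.4 × 146 + 0.6 × 6265 = 58.4 + 3759 = 3817.4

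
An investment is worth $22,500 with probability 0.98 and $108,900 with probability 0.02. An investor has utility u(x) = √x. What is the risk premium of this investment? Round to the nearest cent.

E[u] = 0.98·√22500 + 0.02·√108900 = 0.98·150 + 0.02·330 = 153.6
CE = (153.6)² = 23592.96
Risk premium = EV − CE = 24228 − 23592.96 = 635.04

$635.04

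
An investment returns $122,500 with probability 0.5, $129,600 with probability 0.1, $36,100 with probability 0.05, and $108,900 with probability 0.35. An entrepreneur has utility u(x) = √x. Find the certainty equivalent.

E[u] = 0.5·√122500 + 0.1·√129600 + 0.05·√36100 + 0.35·√108900 = 0.5·350 + 0.1·360 + 0.05·190 + 0.35·330 = 336
CE = (336)² = 112896

$112,896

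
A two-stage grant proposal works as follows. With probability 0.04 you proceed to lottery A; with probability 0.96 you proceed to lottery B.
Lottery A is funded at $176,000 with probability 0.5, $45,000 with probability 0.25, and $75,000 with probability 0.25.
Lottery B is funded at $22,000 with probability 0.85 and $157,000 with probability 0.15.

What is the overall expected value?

$45,280

EV(A) = 0.5 × 176000 + 0.25 × 45000 + 0.25 × 75000 = 88000 + 11250 + 18750 = 118000
EV(B) = 0.85 × 22000 + 0.15 × 157000 = 18700 + 23550 = 42250
Overall = 0.04 × 118000 + 0.96 × 42250 = 4720 + 40560 = 45280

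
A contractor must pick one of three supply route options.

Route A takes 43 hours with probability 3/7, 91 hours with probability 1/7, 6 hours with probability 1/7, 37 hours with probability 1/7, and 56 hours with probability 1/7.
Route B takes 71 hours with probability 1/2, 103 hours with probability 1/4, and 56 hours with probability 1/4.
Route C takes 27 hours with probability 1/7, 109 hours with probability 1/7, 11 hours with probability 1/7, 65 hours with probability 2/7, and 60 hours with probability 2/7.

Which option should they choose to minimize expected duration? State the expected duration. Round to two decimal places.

Route A = 3/7 × 43 + 1/7 × 91 + 1/7 × 6 + 1/7 × 37 + 1/7 × 56 = 18.4286 + 13 + 0.8571 + 5.2857 + 8 = 45.5714
Route B = 1/2 × 71 + 1/4 × 103 + 1/4 × 56 = 35.5 + 25.75 + 14 = 75.25
Route C = 1/7 × 27 + 1/7 × 109 + 1/7 × 11 + 2/7 × 65 + 2/7 × 60 = 3.8571 + 15.5714 + 1.5714 + 18.5714 + 17.1429 = 56.7143

Route A (45.57 hours)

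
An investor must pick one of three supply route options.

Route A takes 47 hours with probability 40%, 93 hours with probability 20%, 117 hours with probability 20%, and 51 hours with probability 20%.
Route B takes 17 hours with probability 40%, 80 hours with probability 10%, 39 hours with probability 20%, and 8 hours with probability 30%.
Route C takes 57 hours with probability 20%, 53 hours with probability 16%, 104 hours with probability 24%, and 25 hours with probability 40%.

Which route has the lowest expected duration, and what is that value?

Route B (25 hours)

Route A = 0.4 × 47 + 0.2 × 93 + 0.2 × 117 + 0.2 × 51 = 18.8 + 18.6 + 23.4 + 10.2 = 71
Route B = 0.4 × 17 + 0.1 × 80 + 0.2 × 39 + 0.3 × 8 = 6.8 + 8 + 7.8 + 2.4 = 25
Route C = 0.2 × 57 + 0.16 × 53 + 0.24 × 104 + 0.4 × 25 = 11.4 + 8.48 + 24.96 + 10 = 54.84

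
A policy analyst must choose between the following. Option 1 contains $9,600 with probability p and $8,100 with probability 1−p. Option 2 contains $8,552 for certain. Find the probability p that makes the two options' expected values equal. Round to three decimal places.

p·9600 + (1−p)·8100 = 8552
1500p + 8100 = 8552
p = (8552 − 8100) / 1500

p = 0.301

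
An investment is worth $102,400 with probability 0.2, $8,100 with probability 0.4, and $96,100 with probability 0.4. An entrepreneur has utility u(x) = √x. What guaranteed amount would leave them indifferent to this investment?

E[u] = 0.2·√102400 + 0.4·√8100 + 0.4·√96100 = 0.2·320 + 0.4·90 + 0.4·310 = 224
CE = (224)² = 50176

$50,176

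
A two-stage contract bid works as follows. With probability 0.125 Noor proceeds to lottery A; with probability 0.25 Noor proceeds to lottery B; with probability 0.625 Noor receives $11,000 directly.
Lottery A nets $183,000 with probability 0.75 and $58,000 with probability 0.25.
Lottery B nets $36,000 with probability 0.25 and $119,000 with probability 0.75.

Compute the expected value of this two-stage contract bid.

EV(A) = 0.75 × 183000 + 0.25 × 58000 = 137250 + 14500 = 151750
EV(B) = 0.25 × 36000 + 0.75 × 119000 = 9000 + 89250 = 98250
Branch C: 11000 (certain)
Overall = 0.125 × 151750 + 0.25 × 98250 + 0.625 × 11000 = 18968.75 + 24562.5 + 6875 = 50406.25

$50,406.25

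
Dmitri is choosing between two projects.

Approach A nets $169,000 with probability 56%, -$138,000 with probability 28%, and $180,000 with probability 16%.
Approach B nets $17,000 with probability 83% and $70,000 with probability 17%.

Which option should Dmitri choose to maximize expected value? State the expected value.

Approach A = 0.56 × 169000 + 0.28 × (-138000) + 0.16 × 180000 = 94640 − 38640 + 28800 = 84800
Approach B = 0.83 × 17000 + 0.17 × 70000 = 14110 + 11900 = 26010

Approach A ($84,800)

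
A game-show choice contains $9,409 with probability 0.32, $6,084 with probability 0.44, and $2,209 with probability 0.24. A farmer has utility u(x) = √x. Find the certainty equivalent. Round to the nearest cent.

E[u] = 0.32·√9409 + 0.44·√6084 + 0.24·√2209 = 0.32·97 + 0.44·78 + 0.24·47 = 76.64
CE = (76.64)² = 5873.6896

$5,873.69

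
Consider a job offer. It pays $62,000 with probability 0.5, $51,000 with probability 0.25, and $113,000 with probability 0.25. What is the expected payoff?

$72,000

EV = 0.5 × 62000 + 0.25 × 51000 + 0.25 × 113000 = 31000 + 12750 + 28250 = 72000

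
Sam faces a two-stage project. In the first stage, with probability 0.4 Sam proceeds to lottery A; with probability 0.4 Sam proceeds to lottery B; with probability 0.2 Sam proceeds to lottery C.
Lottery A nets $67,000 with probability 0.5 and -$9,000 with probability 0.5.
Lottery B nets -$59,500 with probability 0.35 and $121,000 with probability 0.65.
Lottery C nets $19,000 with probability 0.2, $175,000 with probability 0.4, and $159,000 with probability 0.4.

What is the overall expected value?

$62,210

EV(A) = 0.5 × 67000 + 0.5 × (-9000) = 33500 − 4500 = 29000
EV(B) = 0.35 × (-59500) + 0.65 × 121000 = -20825 + 78650 = 57825
EV(C) = 0.2 × 19000 + 0.4 × 175000 + 0.4 × 159000 = 3800 + 70000 + 63600 = 137400
Overall = 0.4 × 29000 + 0.4 × 57825 + 0.2 × 137400 = 11600 + 23130 + 27480 = 62210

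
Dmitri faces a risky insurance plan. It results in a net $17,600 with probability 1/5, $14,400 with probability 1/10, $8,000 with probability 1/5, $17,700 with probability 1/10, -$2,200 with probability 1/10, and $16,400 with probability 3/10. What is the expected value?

$13,030

EV = 1/5 × 17600 + 1/10 × 14400 + 1/5 × 8000 + 1/10 × 17700 + 1/10 × (-2200) + 3/10 × 16400 = 3520 + 1440 + 1600 + 1770 − 220 + 4920 = 13030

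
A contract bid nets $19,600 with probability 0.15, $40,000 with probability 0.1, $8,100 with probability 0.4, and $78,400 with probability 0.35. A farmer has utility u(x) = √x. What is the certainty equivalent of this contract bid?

$30,625

E[u] = 0.15·√19600 + 0.1·√40000 + 0.4·√8100 + 0.35·√78400 = 0.15·140 + 0.1·200 + 0.4·90 + 0.35·280 = 175
CE = (175)² = 30625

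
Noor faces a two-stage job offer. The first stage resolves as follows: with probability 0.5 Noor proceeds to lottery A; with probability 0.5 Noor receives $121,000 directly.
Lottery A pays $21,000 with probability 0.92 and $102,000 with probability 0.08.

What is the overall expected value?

$74,240

EV(A) = 0.92 × 21000 + 0.08 × 102000 = 19320 + 8160 = 27480
Branch B: 121000 (certain)
Overall = 0.5 × 27480 + 0.5 × 121000 = 13740 + 60500 = 74240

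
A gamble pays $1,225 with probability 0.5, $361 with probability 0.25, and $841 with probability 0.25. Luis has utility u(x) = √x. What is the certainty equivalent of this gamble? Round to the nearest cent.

E[u] = 0.5·√1225 + 0.25·√361 + 0.25·√841 = 0.5·35 + 0.25·19 + 0.25·29 = 29.5
CE = (29.5)² = 870.25

$870.25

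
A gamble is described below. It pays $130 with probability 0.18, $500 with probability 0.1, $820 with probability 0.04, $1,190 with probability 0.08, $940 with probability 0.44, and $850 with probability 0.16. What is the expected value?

$751

EV = 0.18 × 130 + 0.1 × 500 + 0.04 × 820 + 0.08 × 1190 + 0.44 × 940 + 0.16 × 850 = 23.4 + 50 + 32.8 + 95.2 + 413.6 + 136 = 751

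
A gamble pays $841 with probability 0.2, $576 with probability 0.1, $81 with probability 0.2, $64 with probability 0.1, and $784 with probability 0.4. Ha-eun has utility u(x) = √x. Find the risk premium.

$78

E[u] = 0.2·√841 + 0.1·√576 + 0.2·√81 + 0.1·√64 + 0.4·√784 = 0.2·29 + 0.1·24 + 0.2·9 + 0.1·8 + 0.4·28 = 22
CE = (22)² = 484
Risk premium = EV − CE = 562 − 484 = 78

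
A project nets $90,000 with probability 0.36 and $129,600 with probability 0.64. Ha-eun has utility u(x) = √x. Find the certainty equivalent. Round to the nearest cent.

$114,514.56

E[u] = 0.36·√90000 + 0.64·√129600 = 0.36·300 + 0.64·360 = 338.4
CE = (338.4)² = 114514.56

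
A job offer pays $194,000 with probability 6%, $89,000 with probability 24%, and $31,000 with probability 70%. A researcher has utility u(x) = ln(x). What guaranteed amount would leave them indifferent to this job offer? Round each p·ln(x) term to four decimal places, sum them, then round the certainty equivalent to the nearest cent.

E[u] = 0.06·ln(194000) + 0.24·ln(89000) + 0.7·ln(31000) = 0.7305 + 2.7351 + 7.2392 = 10.7048
CE = e^10.7048 ≈ 44569.28

$44,569.28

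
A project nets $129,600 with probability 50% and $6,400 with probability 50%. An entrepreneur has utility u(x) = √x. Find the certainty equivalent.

$48,400

E[u] = 0.5·√129600 + 0.5·√6400 = 0.5·360 + 0.5·80 = 220
CE = (220)² = 48400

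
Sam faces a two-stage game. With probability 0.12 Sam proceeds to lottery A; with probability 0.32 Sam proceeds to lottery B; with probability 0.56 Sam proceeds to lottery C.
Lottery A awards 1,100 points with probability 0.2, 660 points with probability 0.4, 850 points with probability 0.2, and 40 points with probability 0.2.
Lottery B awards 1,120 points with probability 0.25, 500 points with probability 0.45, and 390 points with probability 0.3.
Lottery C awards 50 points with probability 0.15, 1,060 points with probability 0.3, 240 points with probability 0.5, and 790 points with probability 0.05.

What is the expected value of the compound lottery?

550.08 points

EV(A) = 0.2 × 1100 + 0.4 × 660 + 0.2 × 850 + 0.2 × 40 = 220 + 264 + 170 + 8 = 662
EV(B) = 0.25 × 1120 + 0.45 × 500 + 0.3 × 390 = 280 + 225 + 117 = 622
EV(C) = 0.15 × 50 + 0.3 × 1060 + 0.5 × 240 + 0.05 × 790 = 7.5 + 318 + 120 + 39.5 = 485
Overall = 0.12 × 662 + 0.32 × 622 + 0.56 × 485 = 79.44 + 199.04 + 271.6 = 550.08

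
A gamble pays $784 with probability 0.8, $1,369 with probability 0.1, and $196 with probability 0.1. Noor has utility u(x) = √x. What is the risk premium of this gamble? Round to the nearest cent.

$27.45

E[u] = 0.8·√784 + 0.1·√1369 + 0.1·√196 = 0.8·28 + 0.1·37 + 0.1·14 = 27.5
CE = (27.5)² = 756.25
Risk premium = EV − CE = 783.7 − 756.25 = 27.45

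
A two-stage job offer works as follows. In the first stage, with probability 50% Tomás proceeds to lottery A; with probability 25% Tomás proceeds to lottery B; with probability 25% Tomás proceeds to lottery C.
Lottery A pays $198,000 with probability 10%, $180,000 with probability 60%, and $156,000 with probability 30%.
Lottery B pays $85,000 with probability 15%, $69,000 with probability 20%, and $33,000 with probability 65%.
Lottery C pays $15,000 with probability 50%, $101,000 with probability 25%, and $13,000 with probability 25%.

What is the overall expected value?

$108,300

EV(A) = 0.1 × 198000 + 0.6 × 180000 + 0.3 × 156000 = 19800 + 108000 + 46800 = 174600
EV(B) = 0.15 × 85000 + 0.2 × 69000 + 0.65 × 33000 = 12750 + 13800 + 21450 = 48000
EV(C) = 0.5 × 15000 + 0.25 × 101000 + 0.25 × 13000 = 7500 + 25250 + 3250 = 36000
Overall = 0.5 × 174600 + 0.25 × 48000 + 0.25 × 36000 = 87300 + 12000 + 9000 = 108300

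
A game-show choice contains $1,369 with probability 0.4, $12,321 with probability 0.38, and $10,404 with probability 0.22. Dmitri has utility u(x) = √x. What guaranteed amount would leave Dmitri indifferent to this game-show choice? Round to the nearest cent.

$6,307.54

E[u] = 0.4·√1369 + 0.38·√12321 + 0.22·√10404 = 0.4·37 + 0.38·111 + 0.22·102 = 79.42
CE = (79.42)² = 6307.5364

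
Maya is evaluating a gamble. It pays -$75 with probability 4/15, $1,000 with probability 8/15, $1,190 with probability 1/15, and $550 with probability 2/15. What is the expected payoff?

$666

EV = 4/15 × (-75) + 8/15 × 1000 + 1/15 × 1190 + 2/15 × 550 = -20 + 533.3333 + 79.3333 + 73.3333 = 666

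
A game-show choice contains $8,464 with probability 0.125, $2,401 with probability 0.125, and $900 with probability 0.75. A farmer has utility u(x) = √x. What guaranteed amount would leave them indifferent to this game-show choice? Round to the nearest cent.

$1,610.02

E[u] = 0.125·√8464 + 0.125·√2401 + 0.75·√900 = 0.125·92 + 0.125·49 + 0.75·30 = 40.125
CE = (40.125)² = 1610.015625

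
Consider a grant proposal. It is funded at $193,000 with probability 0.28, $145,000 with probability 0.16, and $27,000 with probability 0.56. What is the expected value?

$92,360

EV = 0.28 × 193000 + 0.16 × 145000 + 0.56 × 27000 = 54040 + 23200 + 15120 = 92360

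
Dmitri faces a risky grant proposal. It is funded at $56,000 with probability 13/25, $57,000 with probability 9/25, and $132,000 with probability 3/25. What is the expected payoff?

$65,480

EV = 13/25 × 56000 + 9/25 × 57000 + 3/25 × 132000 = 29120 + 20520 + 15840 = 65480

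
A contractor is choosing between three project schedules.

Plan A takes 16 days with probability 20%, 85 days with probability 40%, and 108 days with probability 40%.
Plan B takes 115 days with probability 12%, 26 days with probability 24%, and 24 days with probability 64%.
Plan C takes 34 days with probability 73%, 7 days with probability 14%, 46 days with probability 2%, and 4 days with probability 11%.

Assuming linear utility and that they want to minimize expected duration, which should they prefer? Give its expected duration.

Plan C (27.16 days)

Plan A = 0.2 × 16 + 0.4 × 85 + 0.4 × 108 = 3.2 + 34 + 43.2 = 80.4
Plan B = 0.12 × 115 + 0.24 × 26 + 0.64 × 24 = 13.8 + 6.24 + 15.36 = 35.4
Plan C = 0.73 × 34 + 0.14 × 7 + 0.02 × 46 + 0.11 × 4 = 24.82 + 0.98 + 0.92 + 0.44 = 27.16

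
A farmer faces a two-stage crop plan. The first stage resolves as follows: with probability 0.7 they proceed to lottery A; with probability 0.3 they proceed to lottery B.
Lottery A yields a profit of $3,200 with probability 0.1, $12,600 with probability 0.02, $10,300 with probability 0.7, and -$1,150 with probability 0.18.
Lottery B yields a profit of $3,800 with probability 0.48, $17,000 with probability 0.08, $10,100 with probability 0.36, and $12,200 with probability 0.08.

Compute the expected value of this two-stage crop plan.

$7,641.30

EV(A) = 0.1 × 3200 + 0.02 × 12600 + 0.7 × 10300 + 0.18 × (-1150) = 320 + 252 + 7210 − 207 = 7575
EV(B) = 0.48 × 3800 + 0.08 × 17000 + 0.36 × 10100 + 0.08 × 12200 = 1824 + 1360 + 3636 + 976 = 7796
Overall = 0.7 × 7575 + 0.3 × 7796 = 5302.5 + 2338.8 = 7641.3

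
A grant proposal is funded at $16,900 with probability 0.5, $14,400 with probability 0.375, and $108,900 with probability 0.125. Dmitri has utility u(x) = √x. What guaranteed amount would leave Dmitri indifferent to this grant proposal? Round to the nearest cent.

E[u] = 0.5·√16900 + 0.375·√14400 + 0.125·√108900 = 0.5·130 + 0.375·120 + 0.125·330 = 151.25
CE = (151.25)² = 22876.5625

$22,876.56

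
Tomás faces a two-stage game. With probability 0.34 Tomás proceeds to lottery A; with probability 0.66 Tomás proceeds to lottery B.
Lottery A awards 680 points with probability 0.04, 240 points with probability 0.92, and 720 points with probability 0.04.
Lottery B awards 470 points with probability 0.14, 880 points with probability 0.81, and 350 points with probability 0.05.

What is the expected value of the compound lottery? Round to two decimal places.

EV(A) = 0.04 × 680 + 0.92 × 240 + 0.04 × 720 = 27.2 + 220.8 + 28.8 = 276.8
EV(B) = 0.14 × 470 + 0.81 × 880 + 0.05 × 350 = 65.8 + 712.8 + 17.5 = 796.1
Overall = 0.34 × 276.8 + 0.66 × 796.1 = 94.112 + 525.426 = 619.538

619.54 points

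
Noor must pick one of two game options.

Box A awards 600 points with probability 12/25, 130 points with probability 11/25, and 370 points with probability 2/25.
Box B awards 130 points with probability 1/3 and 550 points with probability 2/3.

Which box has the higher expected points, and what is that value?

Box A = 12/25 × 600 + 11/25 × 130 + 2/25 × 370 = 288 + 57.2 + 29.6 = 374.8
Box B = 1/3 × 130 + 2/3 × 550 = 43.3333 + 366.6667 = 410

Box B (410 points)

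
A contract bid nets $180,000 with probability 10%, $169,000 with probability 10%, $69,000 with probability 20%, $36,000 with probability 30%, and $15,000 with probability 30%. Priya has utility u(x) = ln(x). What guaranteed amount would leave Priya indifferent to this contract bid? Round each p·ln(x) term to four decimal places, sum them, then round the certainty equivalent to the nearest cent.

$43,234.76

E[u] = 0.1·ln(180000) + 0.1·ln(169000) + 0.2·ln(69000) + 0.3·ln(36000) + 0.3·ln(15000) = 1.2101 + 1.2038 + 2.2284 + 3.1474 + 2.8847 = 10.6744
CE = e^10.6744 ≈ 43234.76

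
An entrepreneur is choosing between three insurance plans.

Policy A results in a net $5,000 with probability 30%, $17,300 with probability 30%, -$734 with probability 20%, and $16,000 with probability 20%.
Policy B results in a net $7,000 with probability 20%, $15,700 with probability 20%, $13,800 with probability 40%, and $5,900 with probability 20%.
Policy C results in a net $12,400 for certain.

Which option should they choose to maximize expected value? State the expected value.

Policy C ($12,400)

Policy A = 0.3 × 5000 + 0.3 × 17300 + 0.2 × (-734) + 0.2 × 16000 = 1500 + 5190 − 146.8 + 3200 = 9743.2
Policy B = 0.2 × 7000 + 0.2 × 15700 + 0.4 × 13800 + 0.2 × 5900 = 1400 + 3140 + 5520 + 1180 = 11240
Policy C: 12400 (certain)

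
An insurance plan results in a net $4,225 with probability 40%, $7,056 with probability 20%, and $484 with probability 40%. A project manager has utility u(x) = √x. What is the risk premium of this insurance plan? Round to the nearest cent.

$632.24

E[u] = 0.4·√4225 + 0.2·√7056 + 0.4·√484 = 0.4·65 + 0.2·84 + 0.4·22 = 51.6
CE = (51.6)² = 2662.56
Risk premium = EV − CE = 3294.8 − 2662.56 = 632.24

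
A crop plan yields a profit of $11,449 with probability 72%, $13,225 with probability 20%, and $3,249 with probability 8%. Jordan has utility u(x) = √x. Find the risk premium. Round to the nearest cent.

$207.04

E[u] = 0.72·√11449 + 0.2·√13225 + 0.08·√3249 = 0.72·107 + 0.2·115 + 0.08·57 = 104.6
CE = (104.6)² = 10941.16
Risk premium = EV − CE = 11148.2 − 10941.16 = 207.04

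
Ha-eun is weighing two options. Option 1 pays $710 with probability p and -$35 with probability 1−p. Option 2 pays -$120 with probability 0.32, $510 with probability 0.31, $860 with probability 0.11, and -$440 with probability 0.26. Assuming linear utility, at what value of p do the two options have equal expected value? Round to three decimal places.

p = 0.181

EV(Option 2) = 0.32 × (-120) + 0.31 × 510 + 0.11 × 860 + 0.26 × (-440) = -38.4 + 158.1 + 94.6 − 114.4 = 99.9
p·710 + (1−p)·(-35) = 99.9
745p − 35 = 99.9
p = (99.9 + 35) / 745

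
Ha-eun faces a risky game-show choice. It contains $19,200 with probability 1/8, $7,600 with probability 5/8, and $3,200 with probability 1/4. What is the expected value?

EV = 1/8 × 19200 + 5/8 × 7600 + 1/4 × 3200 = 2400 + 4750 + 800 = 7950

$7,950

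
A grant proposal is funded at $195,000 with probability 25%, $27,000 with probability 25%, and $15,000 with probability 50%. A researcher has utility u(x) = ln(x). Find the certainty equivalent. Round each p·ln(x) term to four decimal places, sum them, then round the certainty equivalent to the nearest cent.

$32,991.33

E[u] = 0.25·ln(195000) + 0.25·ln(27000) + 0.5·ln(15000) = 3.0452 + 2.5509 + 4.8079 = 10.4040
CE = e^10.4040 ≈ 32991.33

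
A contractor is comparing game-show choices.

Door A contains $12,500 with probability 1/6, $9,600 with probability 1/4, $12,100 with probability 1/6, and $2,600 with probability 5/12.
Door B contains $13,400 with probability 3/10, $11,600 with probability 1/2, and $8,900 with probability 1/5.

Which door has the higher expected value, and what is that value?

Door B ($11,600)

Door A = 1/6 × 12500 + 1/4 × 9600 + 1/6 × 12100 + 5/12 × 2600 = 2083.3333 + 2400 + 2016.6667 + 1083.3333 = 7583.3333
Door B = 3/10 × 13400 + 1/2 × 11600 + 1/5 × 8900 = 4020 + 5800 + 1780 = 11600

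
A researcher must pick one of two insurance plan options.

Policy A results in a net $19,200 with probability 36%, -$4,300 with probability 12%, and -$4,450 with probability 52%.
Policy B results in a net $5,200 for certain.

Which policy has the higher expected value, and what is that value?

Policy A = 0.36 × 19200 + 0.12 × (-4300) + 0.52 × (-4450) = 6912 − 516 − 2314 = 4082
Policy B: 5200 (certain)

Policy B ($5,200)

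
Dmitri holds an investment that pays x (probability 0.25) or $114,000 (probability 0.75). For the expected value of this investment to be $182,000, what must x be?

x = $386,000

0.25·x + 0.75·114000 = 182000
0.25·x = 182000 − 85500 = 96500
x = 96500 / 0.25 = 386000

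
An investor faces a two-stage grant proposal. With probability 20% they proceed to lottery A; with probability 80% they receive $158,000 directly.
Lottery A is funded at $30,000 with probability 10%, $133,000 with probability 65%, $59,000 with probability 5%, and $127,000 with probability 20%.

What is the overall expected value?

$149,960

EV(A) = 0.1 × 30000 + 0.65 × 133000 + 0.05 × 59000 + 0.2 × 127000 = 3000 + 86450 + 2950 + 25400 = 117800
Branch B: 158000 (certain)
Overall = 0.2 × 117800 + 0.8 × 158000 = 23560 + 126400 = 149960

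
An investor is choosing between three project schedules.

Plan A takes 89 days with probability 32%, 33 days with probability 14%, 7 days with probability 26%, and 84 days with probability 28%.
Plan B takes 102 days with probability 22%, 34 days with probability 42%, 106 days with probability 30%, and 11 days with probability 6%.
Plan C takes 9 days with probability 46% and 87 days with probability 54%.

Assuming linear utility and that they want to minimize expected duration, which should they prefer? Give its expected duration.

Plan C (51.12 days)

Plan A = 0.32 × 89 + 0.14 × 33 + 0.26 × 7 + 0.28 × 84 = 28.48 + 4.62 + 1.82 + 23.52 = 58.44
Plan B = 0.22 × 102 + 0.42 × 34 + 0.3 × 106 + 0.06 × 11 = 22.44 + 14.28 + 31.8 + 0.66 = 69.18
Plan C = 0.46 × 9 + 0.54 × 87 = 4.14 + 46.98 = 51.12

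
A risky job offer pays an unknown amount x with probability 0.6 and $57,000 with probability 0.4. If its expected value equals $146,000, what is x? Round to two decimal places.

0.6·x + 0.4·57000 = 146000
0.6·x = 146000 − 22800 = 123200
x = 123200 / 0.6 = 205333.3333

x = $205,333.33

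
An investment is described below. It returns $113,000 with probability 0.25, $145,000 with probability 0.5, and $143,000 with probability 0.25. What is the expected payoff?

EV = 0.25 × 113000 + 0.5 × 145000 + 0.25 × 143000 = 28250 + 72500 + 35750 = 136500

$136,500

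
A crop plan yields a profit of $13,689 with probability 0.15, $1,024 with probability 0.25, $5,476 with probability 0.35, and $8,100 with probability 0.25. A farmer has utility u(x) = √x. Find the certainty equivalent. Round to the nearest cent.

E[u] = 0.15·√13689 + 0.25·√1024 + 0.35·√5476 + 0.25·√8100 = 0.15·117 + 0.25·32 + 0.35·74 + 0.25·90 = 73.95
CE = (73.95)² = 5468.6025

$5,468.60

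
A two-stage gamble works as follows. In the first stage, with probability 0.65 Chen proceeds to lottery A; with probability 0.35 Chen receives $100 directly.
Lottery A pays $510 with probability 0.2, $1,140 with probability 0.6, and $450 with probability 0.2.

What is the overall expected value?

$604.40

EV(A) = 0.2 × 510 + 0.6 × 1140 + 0.2 × 450 = 102 + 684 + 90 = 876
Branch B: 100 (certain)
Overall = 0.65 × 876 + 0.35 × 100 = 569.4 + 35 = 604.4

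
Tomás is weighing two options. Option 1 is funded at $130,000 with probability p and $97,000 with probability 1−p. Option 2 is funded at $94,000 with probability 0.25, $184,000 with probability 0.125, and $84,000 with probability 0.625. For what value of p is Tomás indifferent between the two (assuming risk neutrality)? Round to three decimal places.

EV(Option 2) = 0.25 × 94000 + 0.125 × 184000 + 0.625 × 84000 = 23500 + 23000 + 52500 = 99000
p·130000 + (1−p)·97000 = 99000
33000p + 97000 = 99000
p = (99000 − 97000) / 33000

p = 0.061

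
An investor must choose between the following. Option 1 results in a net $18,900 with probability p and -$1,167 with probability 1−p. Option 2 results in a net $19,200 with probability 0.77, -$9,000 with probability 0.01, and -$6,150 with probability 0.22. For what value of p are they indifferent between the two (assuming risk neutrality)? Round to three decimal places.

p = 0.723

EV(Option 2) = 0.77 × 19200 + 0.01 × (-9000) + 0.22 × (-6150) = 14784 − 90 − 1353 = 13341
p·18900 + (1−p)·(-1167) = 13341
20067p − 1167 = 13341
p = (13341 + 1167) / 20067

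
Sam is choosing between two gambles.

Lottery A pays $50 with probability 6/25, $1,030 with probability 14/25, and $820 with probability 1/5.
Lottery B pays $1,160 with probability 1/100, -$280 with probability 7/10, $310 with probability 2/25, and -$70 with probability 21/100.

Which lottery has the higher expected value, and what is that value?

Lottery A = 6/25 × 50 + 14/25 × 1030 + 1/5 × 820 = 12 + 576.8 + 164 = 752.8
Lottery B = 1/100 × 1160 + 7/10 × (-280) + 2/25 × 310 + 21/100 × (-70) = 11.6 − 196 + 24.8 − 14.7 = -174.3

Lottery A ($752.80)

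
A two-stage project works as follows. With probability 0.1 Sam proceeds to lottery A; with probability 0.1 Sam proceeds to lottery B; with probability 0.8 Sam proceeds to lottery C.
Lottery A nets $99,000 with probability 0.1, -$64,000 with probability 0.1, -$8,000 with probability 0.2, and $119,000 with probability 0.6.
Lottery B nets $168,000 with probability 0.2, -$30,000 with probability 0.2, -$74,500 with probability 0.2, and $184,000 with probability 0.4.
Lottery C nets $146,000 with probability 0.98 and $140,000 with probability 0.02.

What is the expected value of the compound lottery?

EV(A) = 0.1 × 99000 + 0.1 × (-64000) + 0.2 × (-8000) + 0.6 × 119000 = 9900 − 6400 − 1600 + 71400 = 73300
EV(B) = 0.2 × 168000 + 0.2 × (-30000) + 0.2 × (-74500) + 0.4 × 184000 = 33600 − 6000 − 14900 + 73600 = 86300
EV(C) = 0.98 × 146000 + 0.02 × 140000 = 143080 + 2800 = 145880
Overall = 0.1 × 73300 + 0.1 × 86300 + 0.8 × 145880 = 7330 + 8630 + 116704 = 132664

$132,664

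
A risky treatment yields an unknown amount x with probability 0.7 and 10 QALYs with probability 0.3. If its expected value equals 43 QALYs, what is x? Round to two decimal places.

x = 57.14 QALYs

0.7·x + 0.3·10 = 43
0.7·x = 43 − 3 = 40
x = 40 / 0.7 = 57.1429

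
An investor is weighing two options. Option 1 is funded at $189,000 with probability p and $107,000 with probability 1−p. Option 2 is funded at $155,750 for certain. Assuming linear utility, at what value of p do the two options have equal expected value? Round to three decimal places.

p·189000 + (1−p)·107000 = 155750
82000p + 107000 = 155750
p = (155750 − 107000) / 82000

p = 0.595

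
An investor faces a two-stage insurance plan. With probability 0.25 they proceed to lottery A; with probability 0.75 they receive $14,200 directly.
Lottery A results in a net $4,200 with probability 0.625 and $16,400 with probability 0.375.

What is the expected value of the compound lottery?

EV(A) = 0.625 × 4200 + 0.375 × 16400 = 2625 + 6150 = 8775
Branch B: 14200 (certain)
Overall = 0.25 × 8775 + 0.75 × 14200 = 2193.75 + 10650 = 12843.75

$12,843.75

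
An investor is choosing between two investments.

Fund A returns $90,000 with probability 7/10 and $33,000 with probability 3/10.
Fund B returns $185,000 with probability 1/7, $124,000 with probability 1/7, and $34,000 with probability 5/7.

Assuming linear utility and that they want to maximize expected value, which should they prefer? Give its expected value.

Fund A ($72,900)

Fund A = 7/10 × 90000 + 3/10 × 33000 = 63000 + 9900 = 72900
Fund B = 1/7 × 185000 + 1/7 × 124000 + 5/7 × 34000 = 26428.5714 + 17714.2857 + 24285.7143 = 68428.5714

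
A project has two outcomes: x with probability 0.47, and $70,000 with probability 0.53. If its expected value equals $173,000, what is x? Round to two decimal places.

x = $289,148.94

0.47·x + 0.53·70000 = 173000
0.47·x = 173000 − 37100 = 135900
x = 135900 / 0.47 = 289148.9362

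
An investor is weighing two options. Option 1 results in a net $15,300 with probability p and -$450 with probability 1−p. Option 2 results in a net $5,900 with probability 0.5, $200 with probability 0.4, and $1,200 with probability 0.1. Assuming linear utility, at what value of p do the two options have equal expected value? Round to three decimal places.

EV(Option 2) = 0.5 × 5900 + 0.4 × 200 + 0.1 × 1200 = 2950 + 80 + 120 = 3150
p·15300 + (1−p)·(-450) = 3150
15750p − 450 = 3150
p = (3150 + 450) / 15750

p = 0.229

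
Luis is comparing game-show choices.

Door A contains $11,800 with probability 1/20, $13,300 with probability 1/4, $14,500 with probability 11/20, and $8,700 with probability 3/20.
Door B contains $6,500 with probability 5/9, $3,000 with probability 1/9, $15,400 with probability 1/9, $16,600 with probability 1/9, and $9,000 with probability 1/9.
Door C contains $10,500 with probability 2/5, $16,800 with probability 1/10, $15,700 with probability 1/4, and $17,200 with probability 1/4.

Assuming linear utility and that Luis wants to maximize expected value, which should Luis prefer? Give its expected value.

Door C ($14,105)

Door A = 1/20 × 11800 + 1/4 × 13300 + 11/20 × 14500 + 3/20 × 8700 = 590 + 3325 + 7975 + 1305 = 13195
Door B = 5/9 × 6500 + 1/9 × 3000 + 1/9 × 15400 + 1/9 × 16600 + 1/9 × 9000 = 3611.1111 + 333.3333 + 1711.1111 + 1844.4444 + 1000 = 8500
Door C = 2/5 × 10500 + 1/10 × 16800 + 1/4 × 15700 + 1/4 × 17200 = 4200 + 1680 + 3925 + 4300 = 14105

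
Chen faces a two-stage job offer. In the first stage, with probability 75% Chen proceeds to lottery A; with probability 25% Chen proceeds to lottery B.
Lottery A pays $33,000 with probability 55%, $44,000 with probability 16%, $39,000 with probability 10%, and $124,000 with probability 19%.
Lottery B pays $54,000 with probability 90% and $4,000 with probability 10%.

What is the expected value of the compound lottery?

$51,737.50

EV(A) = 0.55 × 33000 + 0.16 × 44000 + 0.1 × 39000 + 0.19 × 124000 = 18150 + 7040 + 3900 + 23560 = 52650
EV(B) = 0.9 × 54000 + 0.1 × 4000 = 48600 + 400 = 49000
Overall = 0.75 × 52650 + 0.25 × 49000 = 39487.5 + 12250 = 51737.5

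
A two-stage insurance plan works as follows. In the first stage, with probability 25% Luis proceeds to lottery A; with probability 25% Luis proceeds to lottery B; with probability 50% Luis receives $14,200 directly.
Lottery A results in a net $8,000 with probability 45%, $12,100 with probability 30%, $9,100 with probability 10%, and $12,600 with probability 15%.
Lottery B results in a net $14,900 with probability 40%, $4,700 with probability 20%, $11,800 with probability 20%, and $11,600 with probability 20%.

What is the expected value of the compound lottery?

EV(A) = 0.45 × 8000 + 0.3 × 12100 + 0.1 × 9100 + 0.15 × 12600 = 3600 + 3630 + 910 + 1890 = 10030
EV(B) = 0.4 × 14900 + 0.2 × 4700 + 0.2 × 11800 + 0.2 × 11600 = 5960 + 940 + 2360 + 2320 = 11580
Branch C: 14200 (certain)
Overall = 0.25 × 10030 + 0.25 × 11580 + 0.5 × 14200 = 2507.5 + 2895 + 7100 = 12502.5

$12,502.50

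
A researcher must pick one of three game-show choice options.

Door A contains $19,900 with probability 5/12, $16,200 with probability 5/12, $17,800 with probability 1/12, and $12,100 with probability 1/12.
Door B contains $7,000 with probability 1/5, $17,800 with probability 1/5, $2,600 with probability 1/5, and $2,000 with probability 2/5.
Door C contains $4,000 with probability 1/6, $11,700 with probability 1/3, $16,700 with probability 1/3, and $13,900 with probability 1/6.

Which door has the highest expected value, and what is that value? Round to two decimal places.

Door A ($17,533.33)

Door A = 5/12 × 19900 + 5/12 × 16200 + 1/12 × 17800 + 1/12 × 12100 = 8291.6667 + 6750 + 1483.3333 + 1008.3333 = 17533.3333
Door B = 1/5 × 7000 + 1/5 × 17800 + 1/5 × 2600 + 2/5 × 2000 = 1400 + 3560 + 520 + 800 = 6280
Door C = 1/6 × 4000 + 1/3 × 11700 + 1/3 × 16700 + 1/6 × 13900 = 666.6667 + 3900 + 5566.6667 + 2316.6667 = 12450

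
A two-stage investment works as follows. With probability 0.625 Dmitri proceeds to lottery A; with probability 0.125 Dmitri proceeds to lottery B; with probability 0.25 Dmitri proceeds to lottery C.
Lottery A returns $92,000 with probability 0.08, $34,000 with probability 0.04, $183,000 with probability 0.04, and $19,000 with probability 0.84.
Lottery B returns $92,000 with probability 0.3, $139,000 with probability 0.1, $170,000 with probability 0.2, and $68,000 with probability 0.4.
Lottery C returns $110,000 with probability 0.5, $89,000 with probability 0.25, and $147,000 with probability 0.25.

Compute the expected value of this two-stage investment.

$61,337.50

EV(A) = 0.08 × 92000 + 0.04 × 34000 + 0.04 × 183000 + 0.84 × 19000 = 7360 + 1360 + 7320 + 15960 = 32000
EV(B) = 0.3 × 92000 + 0.1 × 139000 + 0.2 × 170000 + 0.4 × 68000 = 27600 + 13900 + 34000 + 27200 = 102700
EV(C) = 0.5 × 110000 + 0.25 × 89000 + 0.25 × 147000 = 55000 + 22250 + 36750 = 114000
Overall = 0.625 × 32000 + 0.125 × 102700 + 0.25 × 114000 = 20000 + 12837.5 + 28500 = 61337.5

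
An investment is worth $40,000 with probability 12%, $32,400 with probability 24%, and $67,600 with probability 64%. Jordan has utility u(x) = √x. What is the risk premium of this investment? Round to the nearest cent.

$1,271.04

E[u] = 0.12·√40000 + 0.24·√32400 + 0.64·√67600 = 0.12·200 + 0.24·180 + 0.64·260 = 233.6
CE = (233.6)² = 54568.96
Risk premium = EV − CE = 55840 − 54568.96 = 1271.04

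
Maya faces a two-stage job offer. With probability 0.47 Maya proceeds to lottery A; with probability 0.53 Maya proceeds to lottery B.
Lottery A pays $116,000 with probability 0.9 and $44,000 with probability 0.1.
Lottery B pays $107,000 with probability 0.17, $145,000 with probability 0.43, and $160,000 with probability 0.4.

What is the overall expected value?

$127,742.20

EV(A) = 0.9 × 116000 + 0.1 × 44000 = 104400 + 4400 = 108800
EV(B) = 0.17 × 107000 + 0.43 × 145000 + 0.4 × 160000 = 18190 + 62350 + 64000 = 144540
Overall = 0.47 × 108800 + 0.53 × 144540 = 51136 + 76606.2 = 127742.2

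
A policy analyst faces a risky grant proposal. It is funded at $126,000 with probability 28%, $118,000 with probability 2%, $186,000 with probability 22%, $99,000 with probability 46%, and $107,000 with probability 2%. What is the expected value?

$126,240

EV = 0.28 × 126000 + 0.02 × 118000 + 0.22 × 186000 + 0.46 × 99000 + 0.02 × 107000 = 35280 + 2360 + 40920 + 45540 + 2140 = 126240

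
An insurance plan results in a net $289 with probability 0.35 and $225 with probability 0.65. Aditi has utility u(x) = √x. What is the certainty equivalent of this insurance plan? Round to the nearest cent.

E[u] = 0.35·√289 + 0.65·√225 = 0.35·17 + 0.65·15 = 15.7
CE = (15.7)² = 246.49

$246.49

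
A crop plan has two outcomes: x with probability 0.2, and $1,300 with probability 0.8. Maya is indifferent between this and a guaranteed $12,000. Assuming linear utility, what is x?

x = $54,800

0.2·x + 0.8·1300 = 12000
0.2·x = 12000 − 1040 = 10960
x = 10960 / 0.2 = 54800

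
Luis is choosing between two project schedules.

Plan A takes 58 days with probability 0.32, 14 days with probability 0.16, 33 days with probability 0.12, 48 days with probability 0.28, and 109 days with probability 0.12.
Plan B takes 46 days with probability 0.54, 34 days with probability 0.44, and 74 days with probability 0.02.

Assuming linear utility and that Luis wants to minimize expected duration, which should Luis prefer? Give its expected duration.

Plan B (41.28 days)

Plan A = 0.32 × 58 + 0.16 × 14 + 0.12 × 33 + 0.28 × 48 + 0.12 × 109 = 18.56 + 2.24 + 3.96 + 13.44 + 13.08 = 51.28
Plan B = 0.54 × 46 + 0.44 × 34 + 0.02 × 74 = 24.84 + 14.96 + 1.48 = 41.28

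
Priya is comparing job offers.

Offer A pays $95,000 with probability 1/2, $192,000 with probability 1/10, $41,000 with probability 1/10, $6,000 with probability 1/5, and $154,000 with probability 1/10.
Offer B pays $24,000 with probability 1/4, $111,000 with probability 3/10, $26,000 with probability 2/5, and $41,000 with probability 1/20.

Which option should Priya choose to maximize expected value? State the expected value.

Offer A = 1/2 × 95000 + 1/10 × 192000 + 1/10 × 41000 + 1/5 × 6000 + 1/10 × 154000 = 47500 + 19200 + 4100 + 1200 + 15400 = 87400
Offer B = 1/4 × 24000 + 3/10 × 111000 + 2/5 × 26000 + 1/20 × 41000 = 6000 + 33300 + 10400 + 2050 = 51750

Offer A ($87,400)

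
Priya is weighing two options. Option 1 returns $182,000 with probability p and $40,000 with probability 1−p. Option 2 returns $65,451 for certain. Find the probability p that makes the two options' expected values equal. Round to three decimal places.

p·182000 + (1−p)·40000 = 65451
142000p + 40000 = 65451
p = (65451 − 40000) / 142000

p = 0.179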